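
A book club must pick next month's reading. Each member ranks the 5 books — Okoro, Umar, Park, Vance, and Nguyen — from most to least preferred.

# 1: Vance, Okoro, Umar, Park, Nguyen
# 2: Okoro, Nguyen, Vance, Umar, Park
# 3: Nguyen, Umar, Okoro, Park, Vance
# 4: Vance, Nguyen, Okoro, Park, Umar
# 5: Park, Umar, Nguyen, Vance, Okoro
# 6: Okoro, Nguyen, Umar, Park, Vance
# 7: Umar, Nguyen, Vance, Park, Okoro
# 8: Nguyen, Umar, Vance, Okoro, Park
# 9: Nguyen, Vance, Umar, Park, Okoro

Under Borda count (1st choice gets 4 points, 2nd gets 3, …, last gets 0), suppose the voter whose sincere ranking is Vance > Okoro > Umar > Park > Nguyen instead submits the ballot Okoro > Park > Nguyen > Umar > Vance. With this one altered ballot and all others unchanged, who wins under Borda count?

Borda totals with the altered ballot: Okoro 17, Umar 19, Park 12, Vance 14, Nguyen 28.
The winner is unchanged: still Nguyen.

Nguyen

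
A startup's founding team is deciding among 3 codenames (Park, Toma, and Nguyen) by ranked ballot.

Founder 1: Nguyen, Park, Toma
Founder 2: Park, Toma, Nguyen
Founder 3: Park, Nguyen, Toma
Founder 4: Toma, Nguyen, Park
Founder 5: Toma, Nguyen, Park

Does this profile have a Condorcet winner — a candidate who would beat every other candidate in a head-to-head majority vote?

Head-to-head results (5 voters total):
Park vs Toma: Park wins 3–2.
Park vs Nguyen: Nguyen wins 3–2.
Toma vs Nguyen: Toma wins 3–2.
No candidate beats all others: Park beats Toma beats Nguyen beats Park, a majority cycle.

No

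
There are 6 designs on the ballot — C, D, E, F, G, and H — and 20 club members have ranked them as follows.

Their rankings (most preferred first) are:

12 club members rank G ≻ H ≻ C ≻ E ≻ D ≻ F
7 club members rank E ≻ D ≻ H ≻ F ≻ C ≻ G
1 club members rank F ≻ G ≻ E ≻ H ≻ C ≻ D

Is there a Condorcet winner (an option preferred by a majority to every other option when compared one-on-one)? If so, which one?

G

Head-to-head results (20 voters total):
C vs D: C wins 13–7.
C vs E: C wins 12–8.
C vs F: C wins 12–8.
C vs G: G wins 13–7.
C vs H: H wins 20–0.
D vs E: E wins 20–0.
D vs F: D wins 19–1.
D vs G: G wins 13–7.
D vs H: H wins 13–7.
E vs F: E wins 19–1.
E vs G: G wins 13–7.
E vs H: H wins 12–8.
F vs G: G wins 12–8.
F vs H: H wins 19–1.
G vs H: G wins 13–7.
G beats each rival — C (13–7), D (13–7), E (13–7), F (12–8), H (13–7) — so G is the Condorcet winner.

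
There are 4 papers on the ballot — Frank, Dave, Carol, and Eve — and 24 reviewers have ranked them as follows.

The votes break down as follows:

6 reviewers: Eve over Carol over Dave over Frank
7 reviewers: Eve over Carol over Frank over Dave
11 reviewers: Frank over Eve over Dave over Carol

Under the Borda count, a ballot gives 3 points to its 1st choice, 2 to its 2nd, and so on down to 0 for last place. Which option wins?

Eve

Borda scores:
  Frank: 6·0 + 7·1 + 11·3 = 40
  Dave: 6·1 + 7·0 + 11·1 = 17
  Carol: 6·2 + 7·2 + 11·0 = 26
  Eve: 6·3 + 7·3 + 11·2 = 61
Eve has the highest total.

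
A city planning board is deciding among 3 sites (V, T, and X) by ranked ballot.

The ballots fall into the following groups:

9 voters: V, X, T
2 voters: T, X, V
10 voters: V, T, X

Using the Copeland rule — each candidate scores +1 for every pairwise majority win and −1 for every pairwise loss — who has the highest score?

Pairwise results:
  V vs T: V wins 19–2.
  V vs X: V wins 19–2.
  T vs X: T wins 12–9.
Copeland scores (wins − losses):
  V: 2 − 0 = 2
  T: 1 − 1 = 0
  X: 0 − 2 = -2
V has the best Copeland score.

V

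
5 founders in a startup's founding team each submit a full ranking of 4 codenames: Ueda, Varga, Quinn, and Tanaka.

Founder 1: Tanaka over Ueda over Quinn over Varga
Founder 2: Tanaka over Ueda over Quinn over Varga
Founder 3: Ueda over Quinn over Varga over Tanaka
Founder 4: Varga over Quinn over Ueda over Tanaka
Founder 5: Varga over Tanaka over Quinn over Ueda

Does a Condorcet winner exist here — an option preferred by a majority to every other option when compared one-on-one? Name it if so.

There is no Condorcet winner

Head-to-head results (5 voters total):
Ueda vs Varga: Ueda wins 3–2.
Ueda vs Quinn: Ueda wins 3–2.
Ueda vs Tanaka: Tanaka wins 3–2.
Varga vs Quinn: Quinn wins 3–2.
Varga vs Tanaka: Varga wins 3–2.
Quinn vs Tanaka: Tanaka wins 3–2.
No candidate beats all others: Ueda beats Varga beats Tanaka beats Ueda, a majority cycle.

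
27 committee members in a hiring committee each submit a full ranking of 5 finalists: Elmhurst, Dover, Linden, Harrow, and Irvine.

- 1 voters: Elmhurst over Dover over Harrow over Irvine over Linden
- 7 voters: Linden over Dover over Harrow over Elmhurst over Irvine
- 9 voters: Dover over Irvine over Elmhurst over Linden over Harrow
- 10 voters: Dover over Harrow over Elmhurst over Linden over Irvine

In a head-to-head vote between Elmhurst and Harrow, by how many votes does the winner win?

7

Ballots ranking Elmhurst above Harrow: 1+9 = 10.
Ballots ranking Harrow above Elmhurst: 7+10 = 17.
Harrow wins 17–10, a margin of 7.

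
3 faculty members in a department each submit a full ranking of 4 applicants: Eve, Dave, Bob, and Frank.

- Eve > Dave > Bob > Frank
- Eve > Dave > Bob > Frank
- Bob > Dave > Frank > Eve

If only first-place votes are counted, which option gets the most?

Eve

First-place vote totals:
  Eve: 2
  Dave: 0
  Bob: 1
  Frank: 0
Eve has the most first-place votes.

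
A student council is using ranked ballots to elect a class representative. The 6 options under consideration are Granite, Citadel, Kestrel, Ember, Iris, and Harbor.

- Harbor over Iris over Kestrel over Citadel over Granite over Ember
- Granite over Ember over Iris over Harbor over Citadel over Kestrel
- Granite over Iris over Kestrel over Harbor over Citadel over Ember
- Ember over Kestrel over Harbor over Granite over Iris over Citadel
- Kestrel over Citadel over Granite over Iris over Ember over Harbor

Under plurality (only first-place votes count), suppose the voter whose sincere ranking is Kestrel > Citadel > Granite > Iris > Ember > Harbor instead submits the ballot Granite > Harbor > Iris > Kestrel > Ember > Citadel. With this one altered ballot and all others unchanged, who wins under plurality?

Granite

First-place totals with the altered ballot: Granite 3, Citadel 0, Kestrel 0, Ember 1, Iris 0, Harbor 1.
The winner is unchanged: still Granite.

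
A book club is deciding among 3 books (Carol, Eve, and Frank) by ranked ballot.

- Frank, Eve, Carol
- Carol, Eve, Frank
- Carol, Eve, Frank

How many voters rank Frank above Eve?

Ballots ranking Frank above Eve: 1.
Ballots ranking Eve above Frank: 2.
So 1 of 3 voters prefer Frank to Eve.

1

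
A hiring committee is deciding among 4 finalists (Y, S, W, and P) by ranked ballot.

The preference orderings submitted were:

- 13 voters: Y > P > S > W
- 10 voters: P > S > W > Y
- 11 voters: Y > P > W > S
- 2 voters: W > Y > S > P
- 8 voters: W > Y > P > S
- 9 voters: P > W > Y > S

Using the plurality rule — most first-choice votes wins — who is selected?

Y

First-place vote totals:
  Y: 24
  S: 0
  W: 10
  P: 19
Y has the most first-place votes.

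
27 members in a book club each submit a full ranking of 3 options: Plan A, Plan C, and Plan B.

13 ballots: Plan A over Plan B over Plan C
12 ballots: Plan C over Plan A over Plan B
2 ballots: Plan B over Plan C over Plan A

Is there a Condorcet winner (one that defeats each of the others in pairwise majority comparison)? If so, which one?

No Condorcet winner

Head-to-head results (27 voters total):
Plan A vs Plan C: Plan C wins 14–13.
Plan A vs Plan B: Plan A wins 25–2.
Plan C vs Plan B: Plan B wins 15–12.
No candidate beats all others: Plan A beats Plan B beats Plan C beats Plan A, a majority cycle.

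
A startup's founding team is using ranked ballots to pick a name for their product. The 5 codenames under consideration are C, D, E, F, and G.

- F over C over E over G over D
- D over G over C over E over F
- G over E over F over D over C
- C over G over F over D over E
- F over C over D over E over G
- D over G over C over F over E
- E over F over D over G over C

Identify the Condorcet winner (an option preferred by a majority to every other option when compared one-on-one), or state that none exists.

There is no Condorcet winner

Head-to-head results (7 voters total):
C vs D: D wins 4–3.
C vs E: C wins 5–2.
C vs F: F wins 4–3.
C vs G: G wins 4–3.
D vs E: D wins 4–3.
D vs F: F wins 5–2.
D vs G: D wins 4–3.
E vs F: F wins 4–3.
E vs G: G wins 4–3.
F vs G: G wins 4–3.
No candidate beats all others: D beats G beats F beats D, a majority cycle.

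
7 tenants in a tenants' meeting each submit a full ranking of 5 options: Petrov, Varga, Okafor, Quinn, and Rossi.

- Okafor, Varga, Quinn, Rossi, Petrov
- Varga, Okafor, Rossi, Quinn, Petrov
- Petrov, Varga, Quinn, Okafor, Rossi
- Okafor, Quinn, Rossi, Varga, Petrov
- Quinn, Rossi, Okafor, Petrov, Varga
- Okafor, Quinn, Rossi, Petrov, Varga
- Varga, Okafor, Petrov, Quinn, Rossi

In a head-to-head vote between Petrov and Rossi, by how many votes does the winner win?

3

Ballots ranking Petrov above Rossi: 2.
Ballots ranking Rossi above Petrov: 5.
Rossi wins 5–2, a margin of 3.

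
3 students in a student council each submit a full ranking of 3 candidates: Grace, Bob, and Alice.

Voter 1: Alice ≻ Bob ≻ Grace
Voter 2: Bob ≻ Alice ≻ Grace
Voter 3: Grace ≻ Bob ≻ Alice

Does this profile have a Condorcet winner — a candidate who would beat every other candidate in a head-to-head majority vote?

Yes

Head-to-head results (3 voters total):
Grace vs Bob: Bob wins 2–1.
Grace vs Alice: Alice wins 2–1.
Bob vs Alice: Bob wins 2–1.
Bob beats each rival — Grace (2–1), Alice (2–1) — so Bob is the Condorcet winner.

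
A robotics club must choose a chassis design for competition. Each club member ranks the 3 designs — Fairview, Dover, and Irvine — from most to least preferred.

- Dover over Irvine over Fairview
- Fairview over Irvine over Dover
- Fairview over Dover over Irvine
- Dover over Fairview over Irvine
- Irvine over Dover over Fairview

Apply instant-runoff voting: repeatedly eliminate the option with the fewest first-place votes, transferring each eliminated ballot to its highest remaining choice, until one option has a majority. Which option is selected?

Round 1: Fairview 2, Dover 2, Irvine 1. Irvine has the fewest and is eliminated.
Round 2: Dover 3, Fairview 2. Dover has a majority.

Dover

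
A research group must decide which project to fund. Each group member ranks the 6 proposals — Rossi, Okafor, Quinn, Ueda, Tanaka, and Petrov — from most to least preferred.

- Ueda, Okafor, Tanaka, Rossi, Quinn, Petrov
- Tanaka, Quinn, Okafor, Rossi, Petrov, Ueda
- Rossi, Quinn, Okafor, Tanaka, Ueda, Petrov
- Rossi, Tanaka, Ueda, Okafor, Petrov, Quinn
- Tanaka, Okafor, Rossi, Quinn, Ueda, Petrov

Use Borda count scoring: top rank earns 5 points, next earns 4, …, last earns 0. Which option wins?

Tanaka

Borda scores:
  Rossi: 2 + 2 + 5 + 5 + 3 = 17
  Okafor: 4 + 3 + 3 + 2 + 4 = 16
  Quinn: 1 + 4 + 4 + 0 + 2 = 11
  Ueda: 5 + 0 + 1 + 3 + 1 = 10
  Tanaka: 3 + 5 + 2 + 4 + 5 = 19
  Petrov: 0 + 1 + 0 + 1 + 0 = 2
Tanaka has the highest total.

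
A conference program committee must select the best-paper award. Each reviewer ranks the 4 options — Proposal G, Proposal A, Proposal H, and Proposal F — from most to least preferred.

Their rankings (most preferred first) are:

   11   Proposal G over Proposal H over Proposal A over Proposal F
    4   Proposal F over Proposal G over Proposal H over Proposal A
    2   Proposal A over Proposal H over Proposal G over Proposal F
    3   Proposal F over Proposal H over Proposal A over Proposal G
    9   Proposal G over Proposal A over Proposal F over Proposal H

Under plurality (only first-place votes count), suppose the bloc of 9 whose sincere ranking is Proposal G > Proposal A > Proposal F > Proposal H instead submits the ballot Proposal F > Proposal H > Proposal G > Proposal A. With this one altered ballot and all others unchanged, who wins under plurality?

First-place totals with the altered ballot: Proposal G 11, Proposal A 2, Proposal H 0, Proposal F 16.
The switch changes the winner from Proposal G to Proposal F.

Proposal F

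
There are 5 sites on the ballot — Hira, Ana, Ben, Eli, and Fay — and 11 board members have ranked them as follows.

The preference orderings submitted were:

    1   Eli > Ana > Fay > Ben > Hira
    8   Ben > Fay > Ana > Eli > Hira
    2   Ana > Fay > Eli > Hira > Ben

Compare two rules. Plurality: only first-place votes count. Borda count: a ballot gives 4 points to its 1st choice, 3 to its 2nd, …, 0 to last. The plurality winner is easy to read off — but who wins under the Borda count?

Plurality first-place counts: Hira 0, Ana 2, Ben 8, Eli 1, Fay 0 → Ben.
Borda totals: Hira 2, Ana 27, Ben 33, Eli 16, Fay 32 → Ben.

Ben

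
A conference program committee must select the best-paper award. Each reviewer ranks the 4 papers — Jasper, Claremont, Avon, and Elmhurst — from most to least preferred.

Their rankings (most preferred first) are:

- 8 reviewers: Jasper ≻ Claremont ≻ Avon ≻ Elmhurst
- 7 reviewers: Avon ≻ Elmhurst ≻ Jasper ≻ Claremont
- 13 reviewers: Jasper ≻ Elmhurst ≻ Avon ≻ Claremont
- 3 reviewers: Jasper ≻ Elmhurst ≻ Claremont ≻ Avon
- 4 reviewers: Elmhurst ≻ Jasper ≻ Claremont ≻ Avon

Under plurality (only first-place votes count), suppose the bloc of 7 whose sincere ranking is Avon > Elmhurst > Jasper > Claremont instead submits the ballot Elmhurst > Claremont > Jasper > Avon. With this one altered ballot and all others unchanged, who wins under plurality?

Jasper

First-place totals with the altered ballot: Jasper 24, Claremont 0, Avon 0, Elmhurst 11.
The winner is unchanged: still Jasper.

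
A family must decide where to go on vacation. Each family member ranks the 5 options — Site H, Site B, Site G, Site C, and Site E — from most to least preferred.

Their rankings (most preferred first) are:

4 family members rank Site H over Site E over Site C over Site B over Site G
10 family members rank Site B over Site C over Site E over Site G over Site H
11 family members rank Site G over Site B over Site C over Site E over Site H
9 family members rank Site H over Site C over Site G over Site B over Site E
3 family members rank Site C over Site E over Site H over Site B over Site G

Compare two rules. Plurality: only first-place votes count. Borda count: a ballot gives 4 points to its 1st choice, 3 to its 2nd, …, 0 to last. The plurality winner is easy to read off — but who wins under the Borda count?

Site C

Plurality first-place counts: Site H 13, Site B 10, Site G 11, Site C 3, Site E 0 → Site H.
Borda totals: Site H 58, Site B 89, Site G 72, Site C 99, Site E 52 → Site C.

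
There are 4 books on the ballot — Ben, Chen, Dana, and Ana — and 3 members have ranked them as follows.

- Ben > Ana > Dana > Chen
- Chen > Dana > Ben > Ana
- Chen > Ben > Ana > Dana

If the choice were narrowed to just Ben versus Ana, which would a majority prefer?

Ben

Ballots ranking Ben above Ana: 3.
Ballots ranking Ana above Ben: 0.
Ben wins the head-to-head, 3–0.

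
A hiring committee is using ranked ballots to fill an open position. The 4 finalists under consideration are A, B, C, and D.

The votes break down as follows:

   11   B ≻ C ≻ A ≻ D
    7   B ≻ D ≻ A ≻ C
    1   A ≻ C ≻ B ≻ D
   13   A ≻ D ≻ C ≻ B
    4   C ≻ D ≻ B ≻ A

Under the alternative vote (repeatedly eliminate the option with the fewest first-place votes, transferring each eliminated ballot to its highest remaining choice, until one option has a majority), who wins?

B

Round 1: B 18, A 14, C 4, D 0. D has the fewest and is eliminated.
Round 2: B 18, A 14, C 4. C has the fewest and is eliminated.
Round 3: B 22, A 14. B has a majority.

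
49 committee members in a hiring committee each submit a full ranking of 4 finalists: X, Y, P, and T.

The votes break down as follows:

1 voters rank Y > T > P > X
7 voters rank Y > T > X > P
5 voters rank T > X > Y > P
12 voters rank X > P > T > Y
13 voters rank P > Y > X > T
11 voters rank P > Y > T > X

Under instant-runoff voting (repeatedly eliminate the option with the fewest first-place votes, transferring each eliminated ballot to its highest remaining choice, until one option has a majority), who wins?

Round 1: P 24, X 12, Y 8, T 5. T has the fewest and is eliminated.
Round 2: P 24, X 17, Y 8. Y has the fewest and is eliminated.
Round 3: P 25, X 24. P has a majority.

P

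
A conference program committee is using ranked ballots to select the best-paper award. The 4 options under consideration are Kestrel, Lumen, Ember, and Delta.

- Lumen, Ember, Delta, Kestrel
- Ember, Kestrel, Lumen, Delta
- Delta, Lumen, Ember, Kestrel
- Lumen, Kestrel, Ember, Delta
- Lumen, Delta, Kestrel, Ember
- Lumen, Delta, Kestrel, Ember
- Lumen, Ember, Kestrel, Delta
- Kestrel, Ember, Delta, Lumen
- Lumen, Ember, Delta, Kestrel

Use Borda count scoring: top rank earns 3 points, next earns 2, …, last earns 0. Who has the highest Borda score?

Borda scores:
  Kestrel: 0 + 2 + 0 + 2 + 1 + 1 + 1 + 3 + 0 = 10
  Lumen: 3 + 1 + 2 + 3 + 3 + 3 + 3 + 0 + 3 = 21
  Ember: 2 + 3 + 1 + 1 + 0 + 0 + 2 + 2 + 2 = 13
  Delta: 1 + 0 + 3 + 0 + 2 + 2 + 0 + 1 + 1 = 10
Lumen has the highest total.

Lumen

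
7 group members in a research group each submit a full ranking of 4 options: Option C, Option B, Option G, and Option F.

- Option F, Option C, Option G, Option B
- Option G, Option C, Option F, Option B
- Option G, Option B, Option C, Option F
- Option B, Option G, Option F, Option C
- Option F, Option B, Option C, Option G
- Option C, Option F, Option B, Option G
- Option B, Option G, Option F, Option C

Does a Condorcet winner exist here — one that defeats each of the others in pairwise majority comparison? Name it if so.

Head-to-head results (7 voters total):
Option C vs Option B: Option B wins 4–3.
Option C vs Option G: Option G wins 4–3.
Option C vs Option F: Option F wins 4–3.
Option B vs Option G: Option B wins 4–3.
Option B vs Option F: Option F wins 4–3.
Option G vs Option F: Option G wins 4–3.
No candidate beats all others: Option B beats Option G beats Option F beats Option B, a majority cycle.

None — there is no Condorcet winner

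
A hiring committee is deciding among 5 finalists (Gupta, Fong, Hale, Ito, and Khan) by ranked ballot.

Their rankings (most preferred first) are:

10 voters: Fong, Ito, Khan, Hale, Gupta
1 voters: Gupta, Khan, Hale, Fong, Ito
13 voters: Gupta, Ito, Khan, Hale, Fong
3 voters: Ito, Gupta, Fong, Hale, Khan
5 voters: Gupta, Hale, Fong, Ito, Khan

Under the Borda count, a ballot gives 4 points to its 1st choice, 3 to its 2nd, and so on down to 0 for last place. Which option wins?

Ito

Borda scores:
  Gupta: 10·0 + 4 + 13·4 + 3·3 + 5·4 = 85
  Fong: 10·4 + 1 + 13·0 + 3·2 + 5·2 = 57
  Hale: 10·1 + 2 + 13·1 + 3·1 + 5·3 = 43
  Ito: 10·3 + 0 + 13·3 + 3·4 + 5·1 = 86
  Khan: 10·2 + 3 + 13·2 + 3·0 + 5·0 = 49
Ito has the highest total.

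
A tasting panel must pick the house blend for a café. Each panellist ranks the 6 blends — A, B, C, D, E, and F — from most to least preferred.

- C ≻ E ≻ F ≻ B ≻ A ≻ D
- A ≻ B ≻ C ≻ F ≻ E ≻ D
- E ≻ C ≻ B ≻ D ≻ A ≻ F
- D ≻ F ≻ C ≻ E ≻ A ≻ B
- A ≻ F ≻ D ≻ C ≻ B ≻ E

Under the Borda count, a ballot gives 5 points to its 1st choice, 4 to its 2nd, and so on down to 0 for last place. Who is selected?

Borda scores:
  A: 1 + 5 + 1 + 1 + 5 = 13
  B: 2 + 4 + 3 + 0 + 1 = 10
  C: 5 + 3 + 4 + 3 + 2 = 17
  D: 0 + 0 + 2 + 5 + 3 = 10
  E: 4 + 1 + 5 + 2 + 0 = 12
  F: 3 + 2 + 0 + 4 + 4 = 13
C has the highest total.

C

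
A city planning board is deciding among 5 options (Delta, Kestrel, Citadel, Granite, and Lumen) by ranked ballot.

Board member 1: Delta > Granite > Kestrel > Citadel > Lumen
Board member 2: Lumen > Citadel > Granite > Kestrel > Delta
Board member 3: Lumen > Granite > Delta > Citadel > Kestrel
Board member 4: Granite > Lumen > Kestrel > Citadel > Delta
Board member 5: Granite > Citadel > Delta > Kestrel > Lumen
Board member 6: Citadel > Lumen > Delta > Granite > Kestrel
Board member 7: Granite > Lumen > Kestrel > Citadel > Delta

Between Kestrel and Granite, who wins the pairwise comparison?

Ballots ranking Kestrel above Granite: 0.
Ballots ranking Granite above Kestrel: 7.
Granite wins the head-to-head, 7–0.

Granite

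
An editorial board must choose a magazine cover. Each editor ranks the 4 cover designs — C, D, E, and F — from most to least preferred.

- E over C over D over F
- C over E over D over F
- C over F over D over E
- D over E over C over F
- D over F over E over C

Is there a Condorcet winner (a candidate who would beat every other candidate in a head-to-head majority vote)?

Head-to-head results (5 voters total):
C vs D: C wins 3–2.
C vs E: E wins 3–2.
C vs F: C wins 4–1.
D vs E: D wins 3–2.
D vs F: D wins 4–1.
E vs F: E wins 3–2.
No candidate beats all others: C beats D beats E beats C, a majority cycle.

No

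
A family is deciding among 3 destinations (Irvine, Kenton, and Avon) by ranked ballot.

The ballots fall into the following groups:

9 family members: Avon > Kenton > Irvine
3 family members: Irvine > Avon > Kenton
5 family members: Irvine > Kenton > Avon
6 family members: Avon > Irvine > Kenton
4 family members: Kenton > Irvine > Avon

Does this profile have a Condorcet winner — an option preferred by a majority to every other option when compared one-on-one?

Head-to-head results (27 voters total):
Irvine vs Kenton: Irvine wins 14–13.
Irvine vs Avon: Avon wins 15–12.
Kenton vs Avon: Avon wins 18–9.
Avon beats each rival — Irvine (15–12), Kenton (18–9) — so Avon is the Condorcet winner.

Yes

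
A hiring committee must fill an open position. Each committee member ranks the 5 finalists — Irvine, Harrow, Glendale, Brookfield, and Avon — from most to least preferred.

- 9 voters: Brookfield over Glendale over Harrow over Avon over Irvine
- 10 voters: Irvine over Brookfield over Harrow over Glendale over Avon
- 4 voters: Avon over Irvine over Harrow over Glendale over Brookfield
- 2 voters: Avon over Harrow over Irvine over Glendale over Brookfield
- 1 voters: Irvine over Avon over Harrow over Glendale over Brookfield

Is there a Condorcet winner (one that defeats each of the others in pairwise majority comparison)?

Head-to-head results (26 voters total):
Irvine vs Harrow: Irvine wins 15–11.
Irvine vs Glendale: Irvine wins 17–9.
Irvine vs Brookfield: Irvine wins 17–9.
Irvine vs Avon: Avon wins 15–11.
Harrow vs Glendale: Harrow wins 17–9.
Harrow vs Brookfield: Brookfield wins 19–7.
Harrow vs Avon: Harrow wins 19–7.
Glendale vs Brookfield: Brookfield wins 19–7.
Glendale vs Avon: Glendale wins 19–7.
Brookfield vs Avon: Brookfield wins 19–7.
No candidate beats all others: Irvine beats Harrow beats Avon beats Irvine, a majority cycle.

No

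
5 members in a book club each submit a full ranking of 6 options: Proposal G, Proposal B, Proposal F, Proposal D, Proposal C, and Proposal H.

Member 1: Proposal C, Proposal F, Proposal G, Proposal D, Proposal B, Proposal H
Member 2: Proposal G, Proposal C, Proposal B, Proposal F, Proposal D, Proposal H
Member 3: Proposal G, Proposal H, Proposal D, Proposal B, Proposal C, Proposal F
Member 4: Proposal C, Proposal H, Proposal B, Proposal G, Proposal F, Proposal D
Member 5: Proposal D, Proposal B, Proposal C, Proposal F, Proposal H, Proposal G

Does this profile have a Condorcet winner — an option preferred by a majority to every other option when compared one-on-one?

Yes

Head-to-head results (5 voters total):
Proposal G vs Proposal B: Proposal G wins 3–2.
Proposal G vs Proposal F: Proposal G wins 3–2.
Proposal G vs Proposal D: Proposal G wins 4–1.
Proposal G vs Proposal C: Proposal C wins 3–2.
Proposal G vs Proposal H: Proposal G wins 3–2.
Proposal B vs Proposal F: Proposal B wins 4–1.
Proposal B vs Proposal D: Proposal D wins 3–2.
Proposal B vs Proposal C: Proposal C wins 3–2.
Proposal B vs Proposal H: Proposal B wins 3–2.
Proposal F vs Proposal D: Proposal F wins 3–2.
Proposal F vs Proposal C: Proposal C wins 5–0.
Proposal F vs Proposal H: Proposal F wins 3–2.
Proposal D vs Proposal C: Proposal C wins 3–2.
Proposal D vs Proposal H: Proposal D wins 3–2.
Proposal C vs Proposal H: Proposal C wins 4–1.
Proposal C beats each rival — Proposal G (3–2), Proposal B (3–2), Proposal F (5–0), Proposal D (3–2), Proposal H (4–1) — so Proposal C is the Condorcet winner.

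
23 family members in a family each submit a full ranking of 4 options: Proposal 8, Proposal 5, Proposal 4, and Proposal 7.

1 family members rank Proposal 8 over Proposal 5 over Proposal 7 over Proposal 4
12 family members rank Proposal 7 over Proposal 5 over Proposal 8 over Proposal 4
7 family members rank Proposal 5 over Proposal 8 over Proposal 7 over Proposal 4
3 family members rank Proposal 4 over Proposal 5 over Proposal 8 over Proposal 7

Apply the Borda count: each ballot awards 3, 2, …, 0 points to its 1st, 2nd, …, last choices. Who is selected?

Borda scores:
  Proposal 8: 3 + 12·1 + 7·2 + 3·1 = 32
  Proposal 5: 2 + 12·2 + 7·3 + 3·2 = 53
  Proposal 4: 0 + 12·0 + 7·0 + 3·3 = 9
  Proposal 7: 1 + 12·3 + 7·1 + 3·0 = 44
Proposal 5 has the highest total.

Proposal 5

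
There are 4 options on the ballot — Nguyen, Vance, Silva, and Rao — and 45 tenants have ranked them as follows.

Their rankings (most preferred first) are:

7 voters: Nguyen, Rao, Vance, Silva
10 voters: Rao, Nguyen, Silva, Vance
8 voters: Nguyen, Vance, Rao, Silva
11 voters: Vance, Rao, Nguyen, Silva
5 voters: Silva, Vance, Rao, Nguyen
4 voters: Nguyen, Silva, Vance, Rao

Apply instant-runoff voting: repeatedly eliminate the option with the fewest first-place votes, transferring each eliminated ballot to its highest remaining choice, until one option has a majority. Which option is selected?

Round 1: Nguyen 19, Vance 11, Rao 10, Silva 5. Silva has the fewest and is eliminated.
Round 2: Nguyen 19, Vance 16, Rao 10. Rao has the fewest and is eliminated.
Round 3: Nguyen 29, Vance 16. Nguyen has a majority.

Nguyen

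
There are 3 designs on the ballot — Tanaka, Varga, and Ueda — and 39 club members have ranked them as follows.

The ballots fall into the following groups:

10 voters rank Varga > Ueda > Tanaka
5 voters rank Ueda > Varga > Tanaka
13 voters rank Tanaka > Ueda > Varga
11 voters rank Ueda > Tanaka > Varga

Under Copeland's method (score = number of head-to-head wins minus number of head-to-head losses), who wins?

Ueda

Pairwise results:
  Tanaka vs Varga: Tanaka wins 24–15.
  Tanaka vs Ueda: Ueda wins 26–13.
  Varga vs Ueda: Ueda wins 29–10.
Copeland scores (wins − losses):
  Tanaka: 1 − 1 = 0
  Varga: 0 − 2 = -2
  Ueda: 2 − 0 = 2
Ueda has the best Copeland score.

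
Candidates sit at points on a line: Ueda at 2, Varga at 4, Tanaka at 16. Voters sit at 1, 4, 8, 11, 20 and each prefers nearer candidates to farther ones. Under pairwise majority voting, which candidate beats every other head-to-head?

Varga

With single-peaked preferences on a line, the Condorcet winner is the candidate closest to the median voter.
The median voter (position 8) is closest to Varga at 4.
Check: Varga vs Ueda — voters closer to Varga: 4 of 5.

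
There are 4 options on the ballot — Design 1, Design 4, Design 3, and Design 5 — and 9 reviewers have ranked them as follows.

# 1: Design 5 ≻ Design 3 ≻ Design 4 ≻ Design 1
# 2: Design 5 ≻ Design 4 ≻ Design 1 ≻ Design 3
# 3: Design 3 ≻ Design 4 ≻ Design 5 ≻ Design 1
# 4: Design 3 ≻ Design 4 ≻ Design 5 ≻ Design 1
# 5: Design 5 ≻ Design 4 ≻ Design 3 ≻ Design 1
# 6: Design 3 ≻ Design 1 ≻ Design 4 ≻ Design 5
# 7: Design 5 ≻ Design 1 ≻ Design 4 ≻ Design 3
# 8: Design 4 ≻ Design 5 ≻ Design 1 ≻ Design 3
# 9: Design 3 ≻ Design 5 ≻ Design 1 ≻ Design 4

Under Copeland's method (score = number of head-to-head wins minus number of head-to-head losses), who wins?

Design 5

Pairwise results:
  Design 1 vs Design 4: Design 4 wins 6–3.
  Design 1 vs Design 3: Design 3 wins 6–3.
  Design 1 vs Design 5: Design 5 wins 8–1.
  Design 4 vs Design 3: Design 3 wins 5–4.
  Design 4 vs Design 5: Design 5 wins 5–4.
  Design 3 vs Design 5: Design 5 wins 5–4.
Copeland scores (wins − losses):
  Design 1: 0 − 3 = -3
  Design 4: 1 − 2 = -1
  Design 3: 2 − 1 = 1
  Design 5: 3 − 0 = 3
Design 5 has the best Copeland score.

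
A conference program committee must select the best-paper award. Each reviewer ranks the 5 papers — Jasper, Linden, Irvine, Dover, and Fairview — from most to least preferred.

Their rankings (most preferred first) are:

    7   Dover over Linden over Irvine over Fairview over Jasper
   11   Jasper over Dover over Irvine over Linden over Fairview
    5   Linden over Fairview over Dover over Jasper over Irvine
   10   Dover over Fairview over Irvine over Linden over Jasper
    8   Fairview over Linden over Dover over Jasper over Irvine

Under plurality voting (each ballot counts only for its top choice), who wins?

Dover

First-place vote totals:
  Jasper: 11
  Linden: 5
  Irvine: 0
  Dover: 17
  Fairview: 8
Dover has the most first-place votes.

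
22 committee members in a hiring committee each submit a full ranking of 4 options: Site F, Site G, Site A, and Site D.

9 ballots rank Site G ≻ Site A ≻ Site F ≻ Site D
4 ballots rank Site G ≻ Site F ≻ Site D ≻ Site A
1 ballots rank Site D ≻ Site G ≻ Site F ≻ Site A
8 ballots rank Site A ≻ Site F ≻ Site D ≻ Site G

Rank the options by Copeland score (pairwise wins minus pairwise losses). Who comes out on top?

Pairwise results:
  Site F vs Site G: Site G wins 14–8.
  Site F vs Site A: Site A wins 17–5.
  Site F vs Site D: Site F wins 21–1.
  Site G vs Site A: Site G wins 14–8.
  Site G vs Site D: Site G wins 13–9.
  Site A vs Site D: Site A wins 17–5.
Copeland scores (wins − losses):
  Site F: 1 − 2 = -1
  Site G: 3 − 0 = 3
  Site A: 2 − 1 = 1
  Site D: 0 − 3 = -3
Site G has the best Copeland score.

Site G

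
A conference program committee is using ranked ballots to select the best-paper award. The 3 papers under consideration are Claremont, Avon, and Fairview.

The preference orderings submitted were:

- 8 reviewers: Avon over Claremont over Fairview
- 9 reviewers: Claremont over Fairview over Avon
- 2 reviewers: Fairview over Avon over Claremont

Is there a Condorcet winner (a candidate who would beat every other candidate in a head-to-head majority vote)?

No

Head-to-head results (19 voters total):
Claremont vs Avon: Avon wins 10–9.
Claremont vs Fairview: Claremont wins 17–2.
Avon vs Fairview: Fairview wins 11–8.
No candidate beats all others: Claremont beats Fairview beats Avon beats Claremont, a majority cycle.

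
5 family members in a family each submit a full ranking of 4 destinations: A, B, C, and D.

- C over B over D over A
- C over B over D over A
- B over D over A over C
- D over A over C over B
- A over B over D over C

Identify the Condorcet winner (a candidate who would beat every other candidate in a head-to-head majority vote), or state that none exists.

There is no Condorcet winner

Head-to-head results (5 voters total):
A vs B: B wins 3–2.
A vs C: A wins 3–2.
A vs D: D wins 4–1.
B vs C: C wins 3–2.
B vs D: B wins 4–1.
C vs D: D wins 3–2.
No candidate beats all others: A beats C beats B beats A, a majority cycle.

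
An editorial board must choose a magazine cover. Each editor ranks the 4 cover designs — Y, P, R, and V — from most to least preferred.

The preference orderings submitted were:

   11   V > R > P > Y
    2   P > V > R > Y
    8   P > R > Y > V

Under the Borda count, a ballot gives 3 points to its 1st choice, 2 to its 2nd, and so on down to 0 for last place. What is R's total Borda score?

Borda scores:
  Y: 11·0 + 2·0 + 8·1 = 8
  P: 11·1 + 2·3 + 8·3 = 41
  R: 11·2 + 2·1 + 8·2 = 40
  V: 11·3 + 2·2 + 8·0 = 37

40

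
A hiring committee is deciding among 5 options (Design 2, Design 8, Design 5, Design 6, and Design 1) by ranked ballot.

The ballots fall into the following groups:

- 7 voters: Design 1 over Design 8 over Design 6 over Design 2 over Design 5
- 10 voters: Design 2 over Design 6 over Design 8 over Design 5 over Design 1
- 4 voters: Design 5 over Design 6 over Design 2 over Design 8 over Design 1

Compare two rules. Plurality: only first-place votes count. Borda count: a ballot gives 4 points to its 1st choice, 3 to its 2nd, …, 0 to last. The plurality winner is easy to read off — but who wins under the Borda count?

Plurality first-place counts: Design 2 10, Design 8 0, Design 5 4, Design 6 0, Design 1 7 → Design 2.
Borda totals: Design 2 55, Design 8 45, Design 5 26, Design 6 56, Design 1 28 → Design 6.

Design 6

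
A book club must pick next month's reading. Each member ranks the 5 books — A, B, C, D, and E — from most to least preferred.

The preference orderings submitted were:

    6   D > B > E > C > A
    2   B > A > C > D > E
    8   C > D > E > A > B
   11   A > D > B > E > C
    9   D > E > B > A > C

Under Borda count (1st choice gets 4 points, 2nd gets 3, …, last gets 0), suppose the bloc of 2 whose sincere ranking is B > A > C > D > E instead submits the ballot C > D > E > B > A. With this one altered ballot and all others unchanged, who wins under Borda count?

Borda totals with the altered ballot: A 61, B 60, C 46, D 123, E 70.
The winner is unchanged: still D.

D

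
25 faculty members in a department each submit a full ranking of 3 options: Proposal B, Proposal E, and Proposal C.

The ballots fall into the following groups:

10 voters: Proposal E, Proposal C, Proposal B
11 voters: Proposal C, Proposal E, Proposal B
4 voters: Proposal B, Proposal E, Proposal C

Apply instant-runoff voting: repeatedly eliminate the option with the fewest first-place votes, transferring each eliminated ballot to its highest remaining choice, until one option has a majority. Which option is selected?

Proposal E

Round 1: Proposal C 11, Proposal E 10, Proposal B 4. Proposal B has the fewest and is eliminated.
Round 2: Proposal E 14, Proposal C 11. Proposal E has a majority.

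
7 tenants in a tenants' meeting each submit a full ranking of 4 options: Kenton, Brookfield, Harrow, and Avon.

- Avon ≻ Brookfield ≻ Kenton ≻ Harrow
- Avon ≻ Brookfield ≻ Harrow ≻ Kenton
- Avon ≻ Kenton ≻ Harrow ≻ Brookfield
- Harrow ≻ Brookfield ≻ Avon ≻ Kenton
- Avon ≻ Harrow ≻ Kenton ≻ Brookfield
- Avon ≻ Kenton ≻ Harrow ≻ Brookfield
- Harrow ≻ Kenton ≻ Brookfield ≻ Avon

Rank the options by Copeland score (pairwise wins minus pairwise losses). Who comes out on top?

Pairwise results:
  Kenton vs Brookfield: Kenton wins 4–3.
  Kenton vs Harrow: Harrow wins 4–3.
  Kenton vs Avon: Avon wins 6–1.
  Brookfield vs Harrow: Harrow wins 5–2.
  Brookfield vs Avon: Avon wins 5–2.
  Harrow vs Avon: Avon wins 5–2.
Copeland scores (wins − losses):
  Kenton: 1 − 2 = -1
  Brookfield: 0 − 3 = -3
  Harrow: 2 − 1 = 1
  Avon: 3 − 0 = 3
Avon has the best Copeland score.

Avon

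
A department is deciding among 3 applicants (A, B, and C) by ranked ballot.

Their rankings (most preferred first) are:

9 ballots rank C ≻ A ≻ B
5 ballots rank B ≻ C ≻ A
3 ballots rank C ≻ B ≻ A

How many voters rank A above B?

9

Ballots ranking A above B: 9.
Ballots ranking B above A: 5+3 = 8.
So 9 of 17 voters prefer A to B.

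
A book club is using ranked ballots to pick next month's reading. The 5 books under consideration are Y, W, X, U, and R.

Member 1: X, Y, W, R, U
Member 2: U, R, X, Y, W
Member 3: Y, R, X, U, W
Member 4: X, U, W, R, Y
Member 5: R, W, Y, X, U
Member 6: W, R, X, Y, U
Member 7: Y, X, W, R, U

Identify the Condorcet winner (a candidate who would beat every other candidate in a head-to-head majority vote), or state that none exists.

Head-to-head results (7 voters total):
Y vs W: Y wins 4–3.
Y vs X: X wins 4–3.
Y vs U: Y wins 5–2.
Y vs R: R wins 4–3.
W vs X: X wins 5–2.
W vs U: W wins 4–3.
W vs R: W wins 4–3.
X vs U: X wins 6–1.
X vs R: R wins 4–3.
U vs R: R wins 5–2.
No candidate beats all others: Y beats W beats R beats Y, a majority cycle.

No Condorcet winner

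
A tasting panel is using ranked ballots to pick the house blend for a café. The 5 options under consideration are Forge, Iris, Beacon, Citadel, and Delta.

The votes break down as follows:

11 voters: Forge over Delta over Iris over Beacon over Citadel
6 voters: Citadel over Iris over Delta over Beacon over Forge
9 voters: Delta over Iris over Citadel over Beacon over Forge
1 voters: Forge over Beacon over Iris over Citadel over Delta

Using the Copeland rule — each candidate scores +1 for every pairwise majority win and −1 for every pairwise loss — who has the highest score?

Pairwise results:
  Forge vs Iris: Iris wins 15–12.
  Forge vs Beacon: Beacon wins 15–12.
  Forge vs Citadel: Citadel wins 15–12.
  Forge vs Delta: Delta wins 15–12.
  Iris vs Beacon: Iris wins 26–1.
  Iris vs Citadel: Iris wins 21–6.
  Iris vs Delta: Delta wins 20–7.
  Beacon vs Citadel: Citadel wins 15–12.
  Beacon vs Delta: Delta wins 26–1.
  Citadel vs Delta: Delta wins 20–7.
Copeland scores (wins − losses):
  Forge: 0 − 4 = -4
  Iris: 3 − 1 = 2
  Beacon: 1 − 3 = -2
  Citadel: 2 − 2 = 0
  Delta: 4 − 0 = 4
Delta has the best Copeland score.

Delta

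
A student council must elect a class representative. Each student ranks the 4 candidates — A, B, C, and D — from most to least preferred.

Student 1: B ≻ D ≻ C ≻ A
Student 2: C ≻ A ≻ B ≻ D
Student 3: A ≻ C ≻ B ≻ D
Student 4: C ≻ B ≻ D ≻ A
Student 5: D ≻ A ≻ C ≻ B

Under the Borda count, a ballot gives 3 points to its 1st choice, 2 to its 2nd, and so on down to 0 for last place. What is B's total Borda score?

7

Borda scores:
  A: 0 + 2 + 3 + 0 + 2 = 7
  B: 3 + 1 + 1 + 2 + 0 = 7
  C: 1 + 3 + 2 + 3 + 1 = 10
  D: 2 + 0 + 0 + 1 + 3 = 6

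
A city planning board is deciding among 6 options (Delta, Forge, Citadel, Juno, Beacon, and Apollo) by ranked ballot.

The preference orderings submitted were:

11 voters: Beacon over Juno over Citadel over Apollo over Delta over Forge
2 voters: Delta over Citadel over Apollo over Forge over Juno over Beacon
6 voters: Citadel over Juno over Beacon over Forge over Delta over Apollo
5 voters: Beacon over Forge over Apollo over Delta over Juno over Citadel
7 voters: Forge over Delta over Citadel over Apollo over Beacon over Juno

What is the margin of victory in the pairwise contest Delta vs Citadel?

3

Ballots ranking Delta above Citadel: 2+5+7 = 14.
Ballots ranking Citadel above Delta: 11+6 = 17.
Citadel wins 17–14, a margin of 3.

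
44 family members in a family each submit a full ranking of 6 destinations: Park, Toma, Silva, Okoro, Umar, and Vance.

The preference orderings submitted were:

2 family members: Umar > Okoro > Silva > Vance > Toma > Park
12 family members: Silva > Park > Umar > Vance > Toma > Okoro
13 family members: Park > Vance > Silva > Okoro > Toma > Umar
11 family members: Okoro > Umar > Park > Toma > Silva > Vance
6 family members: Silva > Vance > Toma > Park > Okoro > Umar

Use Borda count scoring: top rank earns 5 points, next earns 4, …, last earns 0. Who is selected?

Borda scores:
  Park: 2·0 + 12·4 + 13·5 + 11·3 + 6·2 = 158
  Toma: 2·1 + 12·1 + 13·1 + 11·2 + 6·3 = 67
  Silva: 2·3 + 12·5 + 13·3 + 11·1 + 6·5 = 146
  Okoro: 2·4 + 12·0 + 13·2 + 11·5 + 6·1 = 95
  Umar: 2·5 + 12·3 + 13·0 + 11·4 + 6·0 = 90
  Vance: 2·2 + 12·2 + 13·4 + 11·0 + 6·4 = 104
Park has the highest total.

Park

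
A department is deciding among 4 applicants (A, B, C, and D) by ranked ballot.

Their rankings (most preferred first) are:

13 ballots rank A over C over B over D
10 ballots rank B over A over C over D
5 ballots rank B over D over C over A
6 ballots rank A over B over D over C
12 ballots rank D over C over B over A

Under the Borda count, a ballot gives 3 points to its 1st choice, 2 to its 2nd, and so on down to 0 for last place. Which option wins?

Borda scores:
  A: 13·3 + 10·2 + 5·0 + 6·3 + 12·0 = 77
  B: 13·1 + 10·3 + 5·3 + 6·2 + 12·1 = 82
  C: 13·2 + 10·1 + 5·1 + 6·0 + 12·2 = 65
  D: 13·0 + 10·0 + 5·2 + 6·1 + 12·3 = 52
B has the highest total.

B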